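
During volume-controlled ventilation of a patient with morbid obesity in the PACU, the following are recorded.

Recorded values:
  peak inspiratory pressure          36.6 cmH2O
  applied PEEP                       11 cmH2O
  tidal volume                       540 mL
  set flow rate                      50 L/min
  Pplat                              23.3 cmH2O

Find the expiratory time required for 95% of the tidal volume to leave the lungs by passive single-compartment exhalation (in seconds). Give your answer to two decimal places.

2.10

Flow: 50 L/min ÷ 60 = 0.8333 L/s.
R = (PIP − Pplat)/V̇ = (36.6 − 23.3) / 0.8333 = 13.3/0.8333 = 15.961 cmH2O·s/L.
C = Vt/(Pplat − PEEP) = 540.0 / (23.3 − 11) = 540.0/12.3 = 43.902 mL/cmH2O.
τ = R × C = 15.961 × 0.0439 L/cmH2O = 0.7007 s.
t = −τ·ln(1 − 0.95) = −0.7007·ln(0.05) = 2.099 s.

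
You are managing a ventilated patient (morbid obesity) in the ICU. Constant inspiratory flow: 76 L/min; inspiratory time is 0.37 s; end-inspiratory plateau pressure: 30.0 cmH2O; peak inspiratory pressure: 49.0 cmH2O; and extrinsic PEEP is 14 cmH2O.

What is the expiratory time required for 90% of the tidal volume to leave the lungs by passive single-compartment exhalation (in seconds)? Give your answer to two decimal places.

Flow: 76 L/min ÷ 60 = 1.2667 L/s.
Vt = flow × Ti = 1.2667 L/s × 0.37 s × 1000 mL/L = 468.68 mL.
R = (PIP − Pplat)/V̇ = (49.0 − 30.0) / 1.2667 = 19.0/1.2667 = 15.0 cmH2O·s/L.
C = Vt/(Pplat − PEEP) = 468.68 / (30.0 − 14) = 468.68/16.0 = 29.293 mL/cmH2O.
τ = R × C = 15.0 × 0.02929 L/cmH2O = 0.4394 s.
t = −τ·ln(1 − 0.90) = −0.4394·ln(0.1) = 1.012 s.

1.01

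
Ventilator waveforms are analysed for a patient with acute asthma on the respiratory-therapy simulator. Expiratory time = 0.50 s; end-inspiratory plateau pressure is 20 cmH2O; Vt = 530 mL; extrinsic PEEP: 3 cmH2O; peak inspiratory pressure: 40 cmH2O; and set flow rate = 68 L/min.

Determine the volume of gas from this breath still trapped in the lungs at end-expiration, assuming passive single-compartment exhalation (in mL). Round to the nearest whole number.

214

Flow: 68 L/min ÷ 60 = 1.1333 L/s.
R = (PIP − Pplat)/V̇ = (40 − 20) / 1.1333 = 20.0/1.1333 = 17.648 cmH2O·s/L.
C = Vt/(Pplat − PEEP) = 530.0 / (20 − 3) = 530.0/17.0 = 31.176 mL/cmH2O.
τ = R × C = 17.648 × 0.03118 L/cmH2O = 0.5503 s.
Fraction remaining = e^(−Te/τ) = e^(−0.50/0.5503) = 0.4031.
Trapped volume = 530.0 × 0.4031 = 213.64 mL.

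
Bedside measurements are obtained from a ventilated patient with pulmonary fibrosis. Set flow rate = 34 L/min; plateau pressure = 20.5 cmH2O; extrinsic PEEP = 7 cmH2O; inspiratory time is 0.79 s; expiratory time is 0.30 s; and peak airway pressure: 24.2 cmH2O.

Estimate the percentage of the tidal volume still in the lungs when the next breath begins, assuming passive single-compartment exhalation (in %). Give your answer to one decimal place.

Flow: 34 L/min ÷ 60 = 0.5667 L/s.
Vt = flow × Ti = 0.5667 L/s × 0.79 s × 1000 mL/L = 447.69 mL.
R = (PIP − Pplat)/V̇ = (24.2 − 20.5) / 0.5667 = 3.7/0.5667 = 6.529 cmH2O·s/L.
C = Vt/(Pplat − PEEP) = 447.69 / (20.5 − 7) = 447.69/13.5 = 33.162 mL/cmH2O.
τ = R × C = 6.529 × 0.03316 L/cmH2O = 0.2165 s.
Fraction remaining at end-expiration = e^(−Te/τ) = e^(−0.30/0.2165) = 0.2502 → 25.02%.

25.0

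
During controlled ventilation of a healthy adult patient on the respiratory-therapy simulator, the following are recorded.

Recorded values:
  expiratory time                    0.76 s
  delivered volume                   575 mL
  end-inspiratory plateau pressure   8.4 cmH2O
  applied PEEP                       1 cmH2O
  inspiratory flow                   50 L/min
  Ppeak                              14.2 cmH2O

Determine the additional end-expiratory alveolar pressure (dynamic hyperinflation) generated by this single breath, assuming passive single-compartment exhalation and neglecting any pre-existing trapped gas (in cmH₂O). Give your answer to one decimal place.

Flow: 50 L/min ÷ 60 = 0.8333 L/s.
R = (PIP − Pplat)/V̇ = (14.2 − 8.4) / 0.8333 = 5.8/0.8333 = 6.96 cmH2O·s/L.
C = Vt/(Pplat − PEEP) = 575.0 / (8.4 − 1) = 575.0/7.4 = 77.703 mL/cmH2O.
τ = R × C = 6.96 × 0.0777 L/cmH2O = 0.5408 s.
Fraction remaining = e^(−Te/τ) = e^(−0.76/0.5408) = 0.2453; trapped volume = 575.0 × 0.2453 = 141.05 mL.
Additional alveolar pressure from trapping ≈ V_trapped / C = 141.05 / 77.703 = 1.815 cmH2O.

1.8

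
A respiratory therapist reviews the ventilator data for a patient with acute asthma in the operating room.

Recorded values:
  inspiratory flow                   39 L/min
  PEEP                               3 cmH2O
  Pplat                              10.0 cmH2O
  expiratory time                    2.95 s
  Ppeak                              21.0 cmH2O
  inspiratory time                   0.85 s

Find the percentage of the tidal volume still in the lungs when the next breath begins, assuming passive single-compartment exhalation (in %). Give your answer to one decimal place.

Flow: 39 L/min ÷ 60 = 0.65 L/s.
Vt = flow × Ti = 0.65 L/s × 0.85 s × 1000 mL/L = 552.5 mL.
R = (PIP − Pplat)/V̇ = (21.0 − 10.0) / 0.65 = 11.0/0.65 = 16.923 cmH2O·s/L.
C = Vt/(Pplat − PEEP) = 552.5 / (10.0 − 3) = 552.5/7.0 = 78.929 mL/cmH2O.
τ = R × C = 16.923 × 0.07893 L/cmH2O = 1.336 s.
Fraction remaining at end-expiration = e^(−Te/τ) = e^(−2.95/1.336) = 0.1099 → 10.99%.

11.0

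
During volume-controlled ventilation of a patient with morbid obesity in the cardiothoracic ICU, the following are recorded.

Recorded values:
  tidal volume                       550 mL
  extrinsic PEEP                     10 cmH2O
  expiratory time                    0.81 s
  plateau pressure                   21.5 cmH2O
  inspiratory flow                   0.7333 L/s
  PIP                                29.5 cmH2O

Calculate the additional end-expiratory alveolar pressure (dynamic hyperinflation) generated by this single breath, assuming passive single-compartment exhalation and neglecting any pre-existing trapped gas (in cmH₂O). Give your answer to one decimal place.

2.4

R = (PIP − Pplat)/V̇ = (29.5 − 21.5) / 0.7333 = 8.0/0.7333 = 10.91 cmH2O·s/L.
C = Vt/(Pplat − PEEP) = 550.0 / (21.5 − 10) = 550.0/11.5 = 47.826 mL/cmH2O.
τ = R × C = 10.91 × 0.04783 L/cmH2O = 0.5218 s.
Fraction remaining = e^(−Te/τ) = e^(−0.81/0.5218) = 0.2118; trapped volume = 550.0 × 0.2118 = 116.49 mL.
Additional alveolar pressure from trapping ≈ V_trapped / C = 116.49 / 47.826 = 2.436 cmH2O.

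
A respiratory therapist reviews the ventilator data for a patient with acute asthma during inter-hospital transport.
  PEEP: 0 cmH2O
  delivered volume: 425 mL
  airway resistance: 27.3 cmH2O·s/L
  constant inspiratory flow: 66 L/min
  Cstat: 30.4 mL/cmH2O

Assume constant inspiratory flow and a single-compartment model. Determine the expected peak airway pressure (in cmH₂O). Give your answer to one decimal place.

Flow: 66 L/min ÷ 60 = 1.1 L/s.
Equation of motion (constant flow): PIP = Vt/C + R·V̇ + PEEP.
PIP = 425/30.4 + 27.3×1.1 + 0 = 13.98 + 30.03 + 0 = 44.01 cmH2O.

44.0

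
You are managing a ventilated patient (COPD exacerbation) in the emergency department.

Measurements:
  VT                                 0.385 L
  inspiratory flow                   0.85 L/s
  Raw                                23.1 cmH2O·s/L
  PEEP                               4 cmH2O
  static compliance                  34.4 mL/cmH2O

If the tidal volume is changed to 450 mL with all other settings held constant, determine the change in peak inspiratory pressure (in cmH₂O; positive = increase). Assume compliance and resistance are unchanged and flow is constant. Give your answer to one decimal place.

PIP = Vt/C + R·V̇ + PEEP (constant-flow equation of motion).
Only the elastic term changes: ΔPIP = ΔVt / C = (450 − 385) / 34.4 = 1.89 cmH2O.

1.9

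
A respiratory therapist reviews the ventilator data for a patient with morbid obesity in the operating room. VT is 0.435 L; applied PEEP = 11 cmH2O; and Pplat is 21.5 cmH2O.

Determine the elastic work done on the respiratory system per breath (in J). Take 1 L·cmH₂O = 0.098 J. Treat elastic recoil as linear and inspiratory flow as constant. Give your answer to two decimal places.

Elastic work ≈ ½ × (Pplat − PEEP) × Vt = 0.5 × (21.5 − 11) × 0.435 L = 0.5 × 10.5 × 0.435 = 2.284 L·cmH2O.
× 0.098 J/(L·cmH2O) → 0.2238 J.

0.22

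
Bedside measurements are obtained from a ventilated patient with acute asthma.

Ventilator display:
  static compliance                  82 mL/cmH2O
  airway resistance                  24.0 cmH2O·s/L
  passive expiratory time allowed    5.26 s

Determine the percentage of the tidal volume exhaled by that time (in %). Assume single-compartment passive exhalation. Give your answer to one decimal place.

93.1

τ = R × C = 24.0 × 82 mL/cmH2O = 24.0 × 0.082 L/cmH2O = 1.968 s.
Passive exhalation: V(t)/V₀ = e^(−t/τ) = e^(−5.26/1.968) = 0.06906.
Fraction exhaled = 1 − 0.06906 = 0.9309 → 93.09%.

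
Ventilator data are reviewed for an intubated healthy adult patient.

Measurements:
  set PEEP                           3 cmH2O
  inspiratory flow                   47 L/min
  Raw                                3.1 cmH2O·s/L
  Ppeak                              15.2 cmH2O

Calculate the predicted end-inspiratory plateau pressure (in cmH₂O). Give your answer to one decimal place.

12.8

Flow: 47 L/min ÷ 60 = 0.7833 L/s.
Pplat = PIP − Raw × flow = 15.2 − 3.1 × 0.7833 = 15.2 − 2.428 = 12.772 cmH2O.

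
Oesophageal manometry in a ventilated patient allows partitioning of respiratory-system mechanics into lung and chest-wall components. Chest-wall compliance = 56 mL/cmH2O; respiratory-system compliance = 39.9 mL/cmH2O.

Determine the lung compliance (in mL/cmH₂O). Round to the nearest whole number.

139

1/CL = 1/Crs − 1/Ccw.
1/CL = 1/39.9 − 1/56 = 0.007206.
CL = 138.77 mL/cmH2O.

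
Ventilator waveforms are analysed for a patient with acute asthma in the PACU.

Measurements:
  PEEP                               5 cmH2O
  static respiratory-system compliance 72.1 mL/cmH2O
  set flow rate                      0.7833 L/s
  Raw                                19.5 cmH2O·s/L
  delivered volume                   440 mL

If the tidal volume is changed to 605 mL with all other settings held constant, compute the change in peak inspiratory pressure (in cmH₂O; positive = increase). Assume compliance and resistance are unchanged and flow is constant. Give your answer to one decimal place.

PIP = Vt/C + R·V̇ + PEEP (constant-flow equation of motion).
Only the elastic term changes: ΔPIP = ΔVt / C = (605 − 440) / 72.1 = 2.288 cmH2O.

2.3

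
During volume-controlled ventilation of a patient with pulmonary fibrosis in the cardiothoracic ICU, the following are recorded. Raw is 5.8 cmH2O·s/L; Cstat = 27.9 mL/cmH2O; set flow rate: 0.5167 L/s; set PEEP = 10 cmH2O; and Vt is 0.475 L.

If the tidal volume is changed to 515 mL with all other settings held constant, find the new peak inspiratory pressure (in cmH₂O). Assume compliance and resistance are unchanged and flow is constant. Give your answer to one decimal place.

PIP = Vt/C + R·V̇ + PEEP (constant-flow equation of motion).
Only the elastic term changes: ΔPIP = ΔVt / C = (515 − 475) / 27.9 = 1.434 cmH2O.
Original PIP = 475/27.9 + 5.8×0.5167 + 10 = 30.022 cmH2O; new PIP = 30.022 + (1.434) = 31.456 cmH2O.

31.5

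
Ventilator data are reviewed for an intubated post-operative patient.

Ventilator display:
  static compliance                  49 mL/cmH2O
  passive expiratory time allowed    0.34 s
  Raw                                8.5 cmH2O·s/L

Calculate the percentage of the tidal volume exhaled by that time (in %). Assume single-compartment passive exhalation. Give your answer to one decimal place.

55.8

τ = R × C = 8.5 × 49 mL/cmH2O = 8.5 × 0.049 L/cmH2O = 0.4165 s.
Passive exhalation: V(t)/V₀ = e^(−t/τ) = e^(−0.34/0.4165) = 0.4421.
Fraction exhaled = 1 − 0.4421 = 0.5579 → 55.79%.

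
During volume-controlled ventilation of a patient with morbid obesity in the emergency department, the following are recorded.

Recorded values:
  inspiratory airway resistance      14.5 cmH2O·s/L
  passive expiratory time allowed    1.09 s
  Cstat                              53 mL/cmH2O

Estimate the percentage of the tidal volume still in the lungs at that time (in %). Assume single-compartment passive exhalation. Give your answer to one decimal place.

τ = R × C = 14.5 × 53 mL/cmH2O = 14.5 × 0.053 L/cmH2O = 0.7685 s.
Passive exhalation: V(t)/V₀ = e^(−t/τ) = e^(−1.09/0.7685) = 0.2421.
Fraction remaining = 0.2421 → 24.21%.

24.2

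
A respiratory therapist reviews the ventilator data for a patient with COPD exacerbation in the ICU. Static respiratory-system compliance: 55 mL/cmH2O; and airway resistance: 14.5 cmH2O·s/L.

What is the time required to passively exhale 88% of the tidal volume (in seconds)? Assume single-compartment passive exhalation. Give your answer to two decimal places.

1.69

τ = R × C = 14.5 × 55 mL/cmH2O = 14.5 × 0.055 L/cmH2O = 0.7975 s.
Exhaled fraction f = 1 − e^(−t/τ) → t = −τ·ln(1 − f) = −0.7975·ln(0.12) = 1.691 s.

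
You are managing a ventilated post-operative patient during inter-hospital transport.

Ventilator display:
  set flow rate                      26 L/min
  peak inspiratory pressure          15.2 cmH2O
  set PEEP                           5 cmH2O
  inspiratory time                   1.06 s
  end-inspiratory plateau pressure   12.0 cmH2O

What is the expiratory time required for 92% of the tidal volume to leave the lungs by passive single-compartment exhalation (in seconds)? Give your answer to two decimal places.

Flow: 26 L/min ÷ 60 = 0.4333 L/s.
Vt = flow × Ti = 0.4333 L/s × 1.06 s × 1000 mL/L = 459.3 mL.
R = (PIP − Pplat)/V̇ = (15.2 − 12.0) / 0.4333 = 3.2/0.4333 = 7.385 cmH2O·s/L.
C = Vt/(Pplat − PEEP) = 459.3 / (12.0 − 5) = 459.3/7.0 = 65.614 mL/cmH2O.
τ = R × C = 7.385 × 0.06561 L/cmH2O = 0.4845 s.
t = −τ·ln(1 − 0.92) = −0.4845·ln(0.08) = 1.224 s.

1.22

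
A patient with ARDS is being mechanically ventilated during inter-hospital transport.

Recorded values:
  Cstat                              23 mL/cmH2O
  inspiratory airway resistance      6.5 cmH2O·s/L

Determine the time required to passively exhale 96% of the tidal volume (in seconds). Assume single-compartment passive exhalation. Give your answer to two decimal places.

0.48

τ = R × C = 6.5 × 23 mL/cmH2O = 6.5 × 0.023 L/cmH2O = 0.1495 s.
Exhaled fraction f = 1 − e^(−t/τ) → t = −τ·ln(1 − f) = −0.1495·ln(0.04) = 0.4812 s.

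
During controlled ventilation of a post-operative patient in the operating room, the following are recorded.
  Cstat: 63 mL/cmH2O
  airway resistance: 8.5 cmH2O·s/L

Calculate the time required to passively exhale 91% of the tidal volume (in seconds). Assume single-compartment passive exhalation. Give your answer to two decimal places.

1.29

τ = R × C = 8.5 × 63 mL/cmH2O = 8.5 × 0.063 L/cmH2O = 0.5355 s.
Exhaled fraction f = 1 − e^(−t/τ) → t = −τ·ln(1 − f) = −0.5355·ln(0.09) = 1.289 s.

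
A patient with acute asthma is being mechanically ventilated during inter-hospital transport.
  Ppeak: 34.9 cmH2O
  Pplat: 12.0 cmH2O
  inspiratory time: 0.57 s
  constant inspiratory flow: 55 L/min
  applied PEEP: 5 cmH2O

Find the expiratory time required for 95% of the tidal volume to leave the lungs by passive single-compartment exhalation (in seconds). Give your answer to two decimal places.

5.59

Flow: 55 L/min ÷ 60 = 0.9167 L/s.
Vt = flow × Ti = 0.9167 L/s × 0.57 s × 1000 mL/L = 522.52 mL.
R = (PIP − Pplat)/V̇ = (34.9 − 12.0) / 0.9167 = 22.9/0.9167 = 24.981 cmH2O·s/L.
C = Vt/(Pplat − PEEP) = 522.52 / (12.0 − 5) = 522.52/7.0 = 74.646 mL/cmH2O.
τ = R × C = 24.981 × 0.07465 L/cmH2O = 1.865 s.
t = −τ·ln(1 − 0.95) = −1.865·ln(0.05) = 5.587 s.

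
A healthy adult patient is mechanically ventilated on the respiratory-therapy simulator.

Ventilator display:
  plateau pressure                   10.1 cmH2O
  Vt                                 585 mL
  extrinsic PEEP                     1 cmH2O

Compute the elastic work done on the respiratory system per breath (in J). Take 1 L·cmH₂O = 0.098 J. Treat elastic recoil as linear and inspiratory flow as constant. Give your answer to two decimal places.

Elastic work ≈ ½ × (Pplat − PEEP) × Vt = 0.5 × (10.1 − 1) × 0.585 L = 0.5 × 9.1 × 0.585 = 2.662 L·cmH2O.
× 0.098 J/(L·cmH2O) → 0.2609 J.

0.26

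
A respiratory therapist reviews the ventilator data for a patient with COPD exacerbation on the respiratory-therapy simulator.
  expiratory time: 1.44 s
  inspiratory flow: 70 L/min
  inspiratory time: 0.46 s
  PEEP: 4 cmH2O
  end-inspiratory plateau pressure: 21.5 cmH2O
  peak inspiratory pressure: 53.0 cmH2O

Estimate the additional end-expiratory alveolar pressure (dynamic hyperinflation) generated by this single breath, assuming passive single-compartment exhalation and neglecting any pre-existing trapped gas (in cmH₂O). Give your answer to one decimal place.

Flow: 70 L/min ÷ 60 = 1.1667 L/s.
Vt = flow × Ti = 1.1667 L/s × 0.46 s × 1000 mL/L = 536.68 mL.
R = (PIP − Pplat)/V̇ = (53.0 − 21.5) / 1.1667 = 31.5/1.1667 = 26.999 cmH2O·s/L.
C = Vt/(Pplat − PEEP) = 536.68 / (21.5 − 4) = 536.68/17.5 = 30.667 mL/cmH2O.
τ = R × C = 26.999 × 0.03067 L/cmH2O = 0.8281 s.
Fraction remaining = e^(−Te/τ) = e^(−1.44/0.8281) = 0.1757; trapped volume = 536.68 × 0.1757 = 94.295 mL.
Additional alveolar pressure from trapping ≈ V_trapped / C = 94.295 / 30.667 = 3.075 cmH2O.

3.1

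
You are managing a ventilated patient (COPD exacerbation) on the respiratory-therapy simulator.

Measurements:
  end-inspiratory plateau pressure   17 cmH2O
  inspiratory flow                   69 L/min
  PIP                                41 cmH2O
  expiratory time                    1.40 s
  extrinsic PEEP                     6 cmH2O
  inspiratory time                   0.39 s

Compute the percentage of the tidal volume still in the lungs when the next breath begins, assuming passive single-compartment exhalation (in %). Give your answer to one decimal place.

Flow: 69 L/min ÷ 60 = 1.15 L/s.
Vt = flow × Ti = 1.15 L/s × 0.39 s × 1000 mL/L = 448.5 mL.
R = (PIP − Pplat)/V̇ = (41 − 17) / 1.15 = 24.0/1.15 = 20.87 cmH2O·s/L.
C = Vt/(Pplat − PEEP) = 448.5 / (17 − 6) = 448.5/11.0 = 40.773 mL/cmH2O.
τ = R × C = 20.87 × 0.04077 L/cmH2O = 0.8509 s.
Fraction remaining at end-expiration = e^(−Te/τ) = e^(−1.40/0.8509) = 0.193 → 19.3%.

19.3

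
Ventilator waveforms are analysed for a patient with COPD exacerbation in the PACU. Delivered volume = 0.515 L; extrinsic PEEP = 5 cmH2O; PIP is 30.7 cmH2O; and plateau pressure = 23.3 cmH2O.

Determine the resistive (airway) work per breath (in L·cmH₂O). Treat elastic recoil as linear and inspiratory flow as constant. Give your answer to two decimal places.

With constant inspiratory flow the resistive pressure is constant at PIP − Pplat = 30.7 − 23.3 = 7.4 cmH2O, so resistive work = 7.4 × 0.515 = 3.811 L·cmH2O.

3.81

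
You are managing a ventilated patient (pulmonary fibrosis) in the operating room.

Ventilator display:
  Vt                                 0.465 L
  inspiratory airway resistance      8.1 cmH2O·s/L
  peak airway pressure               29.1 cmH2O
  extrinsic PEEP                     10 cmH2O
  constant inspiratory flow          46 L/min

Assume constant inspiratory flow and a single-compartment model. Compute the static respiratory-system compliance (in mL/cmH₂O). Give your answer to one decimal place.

Flow: 46 L/min ÷ 60 = 0.7667 L/s.
Equation of motion (constant flow): PIP = Vt/C + R·V̇ + PEEP.
Vt/C = PIP − R·V̇ − PEEP = 29.1 − 8.1×0.7667 − 10 = 29.1 − 6.21 − 10 = 12.89 cmH2O.
C = Vt / 12.89 = 465 / 12.89 = 36.074 mL/cmH2O.

36.1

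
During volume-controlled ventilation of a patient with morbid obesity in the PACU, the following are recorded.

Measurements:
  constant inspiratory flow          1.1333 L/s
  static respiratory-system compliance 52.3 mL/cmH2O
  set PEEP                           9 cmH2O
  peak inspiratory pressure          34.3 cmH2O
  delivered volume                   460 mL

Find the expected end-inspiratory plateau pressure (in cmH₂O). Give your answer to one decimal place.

17.8

Pplat = PEEP + Vt / Cstat = 9 + 460 / 52.3 = 9 + 8.795 = 17.795 cmH2O.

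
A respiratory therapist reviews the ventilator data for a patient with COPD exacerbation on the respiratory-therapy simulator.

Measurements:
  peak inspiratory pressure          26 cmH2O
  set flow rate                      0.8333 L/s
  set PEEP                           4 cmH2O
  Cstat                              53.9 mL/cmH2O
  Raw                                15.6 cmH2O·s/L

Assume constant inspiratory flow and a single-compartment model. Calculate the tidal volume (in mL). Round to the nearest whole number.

Equation of motion (constant flow): PIP = Vt/C + R·V̇ + PEEP.
Vt/C = PIP − R·V̇ − PEEP = 26 − 12.999 − 4 = 9.001 cmH2O.
Vt = C × 9.001 = 53.9 × 9.001 = 485.15 mL.

485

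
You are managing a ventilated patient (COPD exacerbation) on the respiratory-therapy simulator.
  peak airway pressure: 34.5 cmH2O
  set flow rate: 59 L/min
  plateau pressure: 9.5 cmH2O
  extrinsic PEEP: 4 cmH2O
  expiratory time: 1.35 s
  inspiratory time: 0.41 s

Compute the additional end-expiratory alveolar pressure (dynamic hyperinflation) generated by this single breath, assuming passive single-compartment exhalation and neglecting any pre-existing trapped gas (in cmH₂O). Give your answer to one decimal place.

Flow: 59 L/min ÷ 60 = 0.9833 L/s.
Vt = flow × Ti = 0.9833 L/s × 0.41 s × 1000 mL/L = 403.15 mL.
R = (PIP − Pplat)/V̇ = (34.5 − 9.5) / 0.9833 = 25.0/0.9833 = 25.425 cmH2O·s/L.
C = Vt/(Pplat − PEEP) = 403.15 / (9.5 − 4) = 403.15/5.5 = 73.3 mL/cmH2O.
τ = R × C = 25.425 × 0.0733 L/cmH2O = 1.864 s.
Fraction remaining = e^(−Te/τ) = e^(−1.35/1.864) = 0.4847; trapped volume = 403.15 × 0.4847 = 195.41 mL.
Additional alveolar pressure from trapping ≈ V_trapped / C = 195.41 / 73.3 = 2.666 cmH2O.

2.7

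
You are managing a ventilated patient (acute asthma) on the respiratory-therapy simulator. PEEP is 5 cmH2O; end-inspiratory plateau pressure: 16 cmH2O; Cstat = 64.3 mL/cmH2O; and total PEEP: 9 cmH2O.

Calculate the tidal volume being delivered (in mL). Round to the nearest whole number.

450

End-expiratory occlusion gives total PEEP = 9 cmH2O (intrinsic PEEP = 9 − 5 = 4). Use total PEEP for the elastic gradient.
Vt = Cstat × (Pplat − PEEPtotal) = 64.3 × (16 − 9) = 64.3 × 7.0 = 450.1 mL.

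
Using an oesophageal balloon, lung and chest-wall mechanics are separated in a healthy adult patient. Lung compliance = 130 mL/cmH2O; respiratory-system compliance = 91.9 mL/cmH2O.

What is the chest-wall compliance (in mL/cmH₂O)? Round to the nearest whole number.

314

1/Ccw = 1/Crs − 1/CL.
1/Ccw = 1/91.9 − 1/130 = 0.003189.
Ccw = 313.58 mL/cmH2O.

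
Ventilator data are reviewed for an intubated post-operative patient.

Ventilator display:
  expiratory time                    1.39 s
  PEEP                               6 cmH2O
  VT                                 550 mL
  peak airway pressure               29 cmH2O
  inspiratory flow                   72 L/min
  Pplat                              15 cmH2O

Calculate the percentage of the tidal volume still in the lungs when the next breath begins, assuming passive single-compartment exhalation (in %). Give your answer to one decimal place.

14.2

Flow: 72 L/min ÷ 60 = 1.2 L/s.
R = (PIP − Pplat)/V̇ = (29 − 15) / 1.2 = 14.0/1.2 = 11.667 cmH2O·s/L.
C = Vt/(Pplat − PEEP) = 550.0 / (15 − 6) = 550.0/9.0 = 61.111 mL/cmH2O.
τ = R × C = 11.667 × 0.06111 L/cmH2O = 0.713 s.
Fraction remaining at end-expiration = e^(−Te/τ) = e^(−1.39/0.713) = 0.1423 → 14.23%.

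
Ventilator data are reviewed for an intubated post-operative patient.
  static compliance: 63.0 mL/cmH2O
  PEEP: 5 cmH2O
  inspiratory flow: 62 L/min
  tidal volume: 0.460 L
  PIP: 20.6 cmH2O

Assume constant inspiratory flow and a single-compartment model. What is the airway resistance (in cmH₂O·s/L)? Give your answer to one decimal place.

Flow: 62 L/min ÷ 60 = 1.0333 L/s.
Equation of motion (constant flow): PIP = Vt/C + R·V̇ + PEEP.
R·V̇ = PIP − Vt/C − PEEP = 20.6 − 460/63.0 − 5 = 20.6 − 7.302 − 5 = 8.298 cmH2O.
R = 8.298 / 1.0333 = 8.031 cmH2O·s/L.

8.0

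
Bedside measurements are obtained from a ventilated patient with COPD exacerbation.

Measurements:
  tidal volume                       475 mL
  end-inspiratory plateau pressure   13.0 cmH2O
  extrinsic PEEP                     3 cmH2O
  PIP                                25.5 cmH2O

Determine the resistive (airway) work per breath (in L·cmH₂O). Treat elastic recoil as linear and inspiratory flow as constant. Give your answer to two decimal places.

With constant inspiratory flow the resistive pressure is constant at PIP − Pplat = 25.5 − 13.0 = 12.5 cmH2O, so resistive work = 12.5 × 0.475 = 5.938 L·cmH2O.

5.94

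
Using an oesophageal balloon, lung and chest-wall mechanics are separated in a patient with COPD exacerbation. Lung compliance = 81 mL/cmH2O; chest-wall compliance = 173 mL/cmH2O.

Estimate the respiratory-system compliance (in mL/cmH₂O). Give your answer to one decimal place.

55.2

Lung and chest wall are elastances in series: 1/Crs = 1/CL + 1/Ccw.
1/Crs = 1/81 + 1/173 = 0.01813.
Crs = 55.157 mL/cmH2O.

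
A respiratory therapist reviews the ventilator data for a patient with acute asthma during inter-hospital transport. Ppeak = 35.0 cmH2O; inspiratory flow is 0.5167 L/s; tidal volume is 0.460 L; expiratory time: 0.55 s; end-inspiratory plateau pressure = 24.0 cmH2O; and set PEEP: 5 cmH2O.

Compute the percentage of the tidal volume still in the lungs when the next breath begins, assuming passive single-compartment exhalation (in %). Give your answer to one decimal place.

34.4

R = (PIP − Pplat)/V̇ = (35.0 − 24.0) / 0.5167 = 11.0/0.5167 = 21.289 cmH2O·s/L.
C = Vt/(Pplat − PEEP) = 460.0 / (24.0 − 5) = 460.0/19.0 = 24.211 mL/cmH2O.
τ = R × C = 21.289 × 0.02421 L/cmH2O = 0.5154 s.
Fraction remaining at end-expiration = e^(−Te/τ) = e^(−0.55/0.5154) = 0.344 → 34.4%.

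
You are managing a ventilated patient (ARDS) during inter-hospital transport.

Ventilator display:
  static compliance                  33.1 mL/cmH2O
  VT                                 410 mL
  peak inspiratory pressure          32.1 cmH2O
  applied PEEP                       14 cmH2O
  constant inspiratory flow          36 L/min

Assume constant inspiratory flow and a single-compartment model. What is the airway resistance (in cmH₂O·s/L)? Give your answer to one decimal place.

Flow: 36 L/min ÷ 60 = 0.6 L/s.
Equation of motion (constant flow): PIP = Vt/C + R·V̇ + PEEP.
R·V̇ = PIP − Vt/C − PEEP = 32.1 − 410/33.1 − 14 = 32.1 − 12.387 − 14 = 5.713 cmH2O.
R = 5.713 / 0.6 = 9.522 cmH2O·s/L.

9.5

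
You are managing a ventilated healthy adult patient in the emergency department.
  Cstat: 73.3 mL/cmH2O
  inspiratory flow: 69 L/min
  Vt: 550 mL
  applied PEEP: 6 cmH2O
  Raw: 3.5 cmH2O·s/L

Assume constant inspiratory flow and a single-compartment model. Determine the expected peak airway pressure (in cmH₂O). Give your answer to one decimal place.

Flow: 69 L/min ÷ 60 = 1.15 L/s.
Equation of motion (constant flow): PIP = Vt/C + R·V̇ + PEEP.
PIP = 550/73.3 + 3.5×1.15 + 6 = 7.503 + 4.025 + 6 = 17.528 cmH2O.

17.5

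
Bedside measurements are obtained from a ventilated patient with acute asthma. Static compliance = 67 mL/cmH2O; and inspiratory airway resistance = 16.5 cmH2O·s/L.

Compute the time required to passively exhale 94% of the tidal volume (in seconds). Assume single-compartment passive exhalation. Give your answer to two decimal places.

3.11

τ = R × C = 16.5 × 67 mL/cmH2O = 16.5 × 0.067 L/cmH2O = 1.106 s.
Exhaled fraction f = 1 − e^(−t/τ) → t = −τ·ln(1 − f) = −1.106·ln(0.06) = 3.112 s.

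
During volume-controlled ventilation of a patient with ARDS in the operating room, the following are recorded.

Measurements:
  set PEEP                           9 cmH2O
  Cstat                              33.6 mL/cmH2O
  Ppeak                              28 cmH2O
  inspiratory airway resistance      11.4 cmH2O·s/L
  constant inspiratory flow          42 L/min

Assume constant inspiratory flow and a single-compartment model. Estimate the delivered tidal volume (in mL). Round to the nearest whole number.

370

Flow: 42 L/min ÷ 60 = 0.7 L/s.
Equation of motion (constant flow): PIP = Vt/C + R·V̇ + PEEP.
Vt/C = PIP − R·V̇ − PEEP = 28 − 7.98 − 9 = 11.02 cmH2O.
Vt = C × 11.02 = 33.6 × 11.02 = 370.27 mL.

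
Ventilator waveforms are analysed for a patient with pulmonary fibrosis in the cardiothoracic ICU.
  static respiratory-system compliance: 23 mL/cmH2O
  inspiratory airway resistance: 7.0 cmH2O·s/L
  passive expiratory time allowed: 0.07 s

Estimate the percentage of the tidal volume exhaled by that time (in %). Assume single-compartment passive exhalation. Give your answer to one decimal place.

τ = R × C = 7.0 × 23 mL/cmH2O = 7.0 × 0.023 L/cmH2O = 0.161 s.
Passive exhalation: V(t)/V₀ = e^(−t/τ) = e^(−0.07/0.161) = 0.6474.
Fraction exhaled = 1 − 0.6474 = 0.3526 → 35.26%.

35.3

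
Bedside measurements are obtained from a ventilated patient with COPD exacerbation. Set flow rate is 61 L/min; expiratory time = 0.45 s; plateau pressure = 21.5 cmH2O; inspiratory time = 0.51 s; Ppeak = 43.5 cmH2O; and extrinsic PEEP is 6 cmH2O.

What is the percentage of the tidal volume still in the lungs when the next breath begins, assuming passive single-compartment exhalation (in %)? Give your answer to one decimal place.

Flow: 61 L/min ÷ 60 = 1.0167 L/s.
Vt = flow × Ti = 1.0167 L/s × 0.51 s × 1000 mL/L = 518.52 mL.
R = (PIP − Pplat)/V̇ = (43.5 − 21.5) / 1.0167 = 22.0/1.0167 = 21.639 cmH2O·s/L.
C = Vt/(Pplat − PEEP) = 518.52 / (21.5 − 6) = 518.52/15.5 = 33.453 mL/cmH2O.
τ = R × C = 21.639 × 0.03345 L/cmH2O = 0.7238 s.
Fraction remaining at end-expiration = e^(−Te/τ) = e^(−0.45/0.7238) = 0.537 → 53.7%.

53.7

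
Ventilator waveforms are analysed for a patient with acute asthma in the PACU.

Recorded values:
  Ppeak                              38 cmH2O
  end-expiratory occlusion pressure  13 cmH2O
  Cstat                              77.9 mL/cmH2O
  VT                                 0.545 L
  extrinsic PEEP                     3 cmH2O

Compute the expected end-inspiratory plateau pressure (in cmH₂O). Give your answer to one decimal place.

End-expiratory occlusion gives total PEEP = 13 cmH2O (intrinsic PEEP = 13 − 3 = 10). Use total PEEP for the elastic gradient.
Pplat = PEEPtotal + Vt / Cstat = 13 + 545 / 77.9 = 13 + 6.996 = 19.996 cmH2O.

20.0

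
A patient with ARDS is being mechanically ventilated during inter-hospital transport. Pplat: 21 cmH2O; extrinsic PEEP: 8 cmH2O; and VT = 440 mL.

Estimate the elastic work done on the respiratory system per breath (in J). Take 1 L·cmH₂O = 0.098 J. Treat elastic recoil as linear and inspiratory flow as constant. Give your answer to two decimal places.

0.28

Elastic work ≈ ½ × (Pplat − PEEP) × Vt = 0.5 × (21 − 8) × 0.440 L = 0.5 × 13.0 × 0.440 = 2.86 L·cmH2O.
× 0.098 J/(L·cmH2O) → 0.2803 J.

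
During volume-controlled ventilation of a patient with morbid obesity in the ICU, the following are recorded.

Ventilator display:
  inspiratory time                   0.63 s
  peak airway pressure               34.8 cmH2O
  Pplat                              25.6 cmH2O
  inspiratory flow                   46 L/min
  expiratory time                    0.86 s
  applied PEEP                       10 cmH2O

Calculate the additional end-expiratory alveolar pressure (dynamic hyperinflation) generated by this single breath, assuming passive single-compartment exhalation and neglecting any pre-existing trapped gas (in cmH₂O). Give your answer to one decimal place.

Flow: 46 L/min ÷ 60 = 0.7667 L/s.
Vt = flow × Ti = 0.7667 L/s × 0.63 s × 1000 mL/L = 483.02 mL.
R = (PIP − Pplat)/V̇ = (34.8 − 25.6) / 0.7667 = 9.2/0.7667 = 11.999 cmH2O·s/L.
C = Vt/(Pplat − PEEP) = 483.02 / (25.6 − 10) = 483.02/15.6 = 30.963 mL/cmH2O.
τ = R × C = 11.999 × 0.03096 L/cmH2O = 0.3715 s.
Fraction remaining = e^(−Te/τ) = e^(−0.86/0.3715) = 0.09877; trapped volume = 483.02 × 0.09877 = 47.708 mL.
Additional alveolar pressure from trapping ≈ V_trapped / C = 47.708 / 30.963 = 1.541 cmH2O.

1.5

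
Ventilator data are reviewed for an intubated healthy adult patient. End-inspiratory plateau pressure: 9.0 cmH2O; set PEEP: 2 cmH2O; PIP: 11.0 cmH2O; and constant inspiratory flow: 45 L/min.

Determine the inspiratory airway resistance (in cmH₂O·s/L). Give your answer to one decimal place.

2.7

Flow: 45 L/min ÷ 60 = 0.75 L/s.
Raw = (PIP − Pplat) / flow = (11.0 − 9.0) / 0.75 = 2.0 / 0.75 = 2.667 cmH2O·s/L.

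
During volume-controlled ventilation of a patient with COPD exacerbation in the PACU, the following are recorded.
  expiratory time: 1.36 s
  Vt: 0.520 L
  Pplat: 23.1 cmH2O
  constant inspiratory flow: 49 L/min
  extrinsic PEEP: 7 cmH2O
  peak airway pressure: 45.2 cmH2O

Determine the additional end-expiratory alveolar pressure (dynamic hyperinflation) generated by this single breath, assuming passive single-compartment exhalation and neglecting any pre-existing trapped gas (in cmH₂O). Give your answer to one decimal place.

3.4

Flow: 49 L/min ÷ 60 = 0.8167 L/s.
R = (PIP − Pplat)/V̇ = (45.2 − 23.1) / 0.8167 = 22.1/0.8167 = 27.06 cmH2O·s/L.
C = Vt/(Pplat − PEEP) = 520.0 / (23.1 − 7) = 520.0/16.1 = 32.298 mL/cmH2O.
τ = R × C = 27.06 × 0.0323 L/cmH2O = 0.874 s.
Fraction remaining = e^(−Te/τ) = e^(−1.36/0.874) = 0.211; trapped volume = 520.0 × 0.211 = 109.72 mL.
Additional alveolar pressure from trapping ≈ V_trapped / C = 109.72 / 32.298 = 3.397 cmH2O.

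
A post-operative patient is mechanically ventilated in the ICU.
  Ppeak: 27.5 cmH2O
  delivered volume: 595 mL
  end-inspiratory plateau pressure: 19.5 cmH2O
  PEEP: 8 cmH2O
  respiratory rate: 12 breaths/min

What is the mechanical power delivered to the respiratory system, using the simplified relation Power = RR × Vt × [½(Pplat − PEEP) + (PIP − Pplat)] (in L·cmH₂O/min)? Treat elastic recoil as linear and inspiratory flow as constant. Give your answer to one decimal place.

Per-breath work = Vt × [½(Pplat−PEEP) + (PIP−Pplat)] = 0.595 × [0.5×11.5 + 8.0] = 0.595 × 13.75 = 8.181 L·cmH2O.
Power = 12 × 8.181 = 98.172 L·cmH2O/min.

98.2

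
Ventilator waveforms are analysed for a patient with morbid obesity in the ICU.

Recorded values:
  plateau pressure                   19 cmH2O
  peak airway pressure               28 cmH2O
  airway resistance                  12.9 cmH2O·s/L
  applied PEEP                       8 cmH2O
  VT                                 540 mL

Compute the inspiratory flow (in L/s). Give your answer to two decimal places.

0.70

flow = (PIP − Pplat) / Raw = 9.0 / 12.9 = 0.6977 L/s.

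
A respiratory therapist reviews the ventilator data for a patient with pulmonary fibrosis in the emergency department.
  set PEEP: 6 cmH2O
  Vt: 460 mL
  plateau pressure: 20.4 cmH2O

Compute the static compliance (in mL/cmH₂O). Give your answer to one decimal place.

Cstat = Vt / (Pplat − PEEP) = 460 / (20.4 − 6) = 460 / 14.4 = 31.944 mL/cmH2O.

31.9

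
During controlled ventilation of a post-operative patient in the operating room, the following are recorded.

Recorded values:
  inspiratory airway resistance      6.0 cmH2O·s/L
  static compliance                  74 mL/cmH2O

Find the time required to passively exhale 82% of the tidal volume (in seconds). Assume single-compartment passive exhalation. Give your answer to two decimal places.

τ = R × C = 6.0 × 74 mL/cmH2O = 6.0 × 0.074 L/cmH2O = 0.444 s.
Exhaled fraction f = 1 − e^(−t/τ) → t = −τ·ln(1 − f) = −0.444·ln(0.18) = 0.7614 s.

0.76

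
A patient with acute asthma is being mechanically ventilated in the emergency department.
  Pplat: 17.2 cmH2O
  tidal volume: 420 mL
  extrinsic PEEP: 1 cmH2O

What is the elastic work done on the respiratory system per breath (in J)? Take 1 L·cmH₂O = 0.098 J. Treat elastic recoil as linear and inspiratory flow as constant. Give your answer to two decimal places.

Elastic work ≈ ½ × (Pplat − PEEP) × Vt = 0.5 × (17.2 − 1) × 0.420 L = 0.5 × 16.2 × 0.420 = 3.402 L·cmH2O.
× 0.098 J/(L·cmH2O) → 0.3334 J.

0.33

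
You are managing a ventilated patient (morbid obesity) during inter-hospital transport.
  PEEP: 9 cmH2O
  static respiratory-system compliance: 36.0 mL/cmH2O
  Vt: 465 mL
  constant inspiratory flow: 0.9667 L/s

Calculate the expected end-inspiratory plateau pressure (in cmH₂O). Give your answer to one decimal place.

21.9

Pplat = PEEP + Vt / Cstat = 9 + 465 / 36.0 = 9 + 12.917 = 21.917 cmH2O.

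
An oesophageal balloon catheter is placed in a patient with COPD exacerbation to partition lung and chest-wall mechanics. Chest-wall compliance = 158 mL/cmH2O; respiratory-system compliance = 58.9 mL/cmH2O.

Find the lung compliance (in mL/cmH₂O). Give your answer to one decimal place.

93.9

1/CL = 1/Crs − 1/Ccw.
1/CL = 1/58.9 − 1/158 = 0.01065.
CL = 93.897 mL/cmH2O.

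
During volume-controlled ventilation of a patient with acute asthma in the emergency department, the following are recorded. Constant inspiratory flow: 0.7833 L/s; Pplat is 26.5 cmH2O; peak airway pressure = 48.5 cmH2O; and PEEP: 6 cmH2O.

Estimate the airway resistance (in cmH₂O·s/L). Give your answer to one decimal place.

28.1

Raw = (PIP − Pplat) / flow = (48.5 − 26.5) / 0.7833 = 22.0 / 0.7833 = 28.086 cmH2O·s/L.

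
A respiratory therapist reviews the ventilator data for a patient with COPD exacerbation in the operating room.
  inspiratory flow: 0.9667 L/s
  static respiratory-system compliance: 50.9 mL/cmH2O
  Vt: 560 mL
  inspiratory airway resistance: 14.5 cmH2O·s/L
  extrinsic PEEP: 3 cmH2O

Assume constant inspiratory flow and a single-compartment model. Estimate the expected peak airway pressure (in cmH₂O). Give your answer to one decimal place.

Equation of motion (constant flow): PIP = Vt/C + R·V̇ + PEEP.
PIP = 560/50.9 + 14.5×0.9667 + 3 = 11.002 + 14.017 + 3 = 28.019 cmH2O.

28.0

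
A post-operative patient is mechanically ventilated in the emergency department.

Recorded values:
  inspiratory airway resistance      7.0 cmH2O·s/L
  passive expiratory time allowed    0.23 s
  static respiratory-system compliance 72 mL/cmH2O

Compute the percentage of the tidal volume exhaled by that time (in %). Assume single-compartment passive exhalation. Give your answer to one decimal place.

τ = R × C = 7.0 × 72 mL/cmH2O = 7.0 × 0.072 L/cmH2O = 0.504 s.
Passive exhalation: V(t)/V₀ = e^(−t/τ) = e^(−0.23/0.504) = 0.6336.
Fraction exhaled = 1 − 0.6336 = 0.3664 → 36.64%.

36.6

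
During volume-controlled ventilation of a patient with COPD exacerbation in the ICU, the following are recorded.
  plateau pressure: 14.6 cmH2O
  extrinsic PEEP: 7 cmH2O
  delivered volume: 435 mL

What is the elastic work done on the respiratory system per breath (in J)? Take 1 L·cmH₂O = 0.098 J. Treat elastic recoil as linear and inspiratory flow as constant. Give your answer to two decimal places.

Elastic work ≈ ½ × (Pplat − PEEP) × Vt = 0.5 × (14.6 − 7) × 0.435 L = 0.5 × 7.6 × 0.435 = 1.653 L·cmH2O.
× 0.098 J/(L·cmH2O) → 0.162 J.

0.16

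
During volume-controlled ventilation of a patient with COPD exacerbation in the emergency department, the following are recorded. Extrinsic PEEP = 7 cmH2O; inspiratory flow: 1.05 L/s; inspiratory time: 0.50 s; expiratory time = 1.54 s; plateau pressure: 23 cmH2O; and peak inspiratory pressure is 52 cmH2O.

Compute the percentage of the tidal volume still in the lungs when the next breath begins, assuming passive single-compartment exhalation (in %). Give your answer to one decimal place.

Vt = flow × Ti = 1.05 L/s × 0.50 s × 1000 mL/L = 525.0 mL.
R = (PIP − Pplat)/V̇ = (52 − 23) / 1.05 = 29.0/1.05 = 27.619 cmH2O·s/L.
C = Vt/(Pplat − PEEP) = 525.0 / (23 − 7) = 525.0/16.0 = 32.813 mL/cmH2O.
τ = R × C = 27.619 × 0.03281 L/cmH2O = 0.9062 s.
Fraction remaining at end-expiration = e^(−Te/τ) = e^(−1.54/0.9062) = 0.1828 → 18.28%.

18.3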